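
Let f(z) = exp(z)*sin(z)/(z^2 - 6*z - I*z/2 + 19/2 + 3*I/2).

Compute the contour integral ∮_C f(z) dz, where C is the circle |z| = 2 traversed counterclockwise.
By the residue theorem, ∮_C f(z) dz = 2πi · (sum of the residues of f at the poles inside |z| = 2).

The denominator factors as (z - 3 - I)*(z - 3 + I/2), so the singularities of f are simple poles at z = 3 + I, z = 3 - I/2.
  |3 + I|² = 10 > 4 = 2², so this pole is outside the contour.
  |3 - I/2|² = 37/4 > 4 = 2², so this pole is outside the contour.

No pole lies inside the contour, so f is analytic on and inside C and the integral is 0 (Cauchy's theorem).

Final answer: 0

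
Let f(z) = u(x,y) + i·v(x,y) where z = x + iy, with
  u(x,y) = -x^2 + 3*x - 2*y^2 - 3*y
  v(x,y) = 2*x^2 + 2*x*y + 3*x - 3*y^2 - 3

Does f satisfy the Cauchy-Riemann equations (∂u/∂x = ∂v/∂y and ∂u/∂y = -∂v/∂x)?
∂u/∂x = 3 - 2*x
∂v/∂y = 2*x - 6*y
∂u/∂y = -4*y - 3
∂v/∂x = 4*x + 2*y + 3
∂u/∂x ≠ ∂v/∂y and ∂u/∂y ≠ -∂v/∂x; the Cauchy-Riemann equations are not satisfied, so f is not analytic.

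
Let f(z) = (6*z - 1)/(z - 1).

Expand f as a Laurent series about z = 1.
Put w = z - (1), i.e. z = w + 1. The denominator is w, so it suffices to rewrite the numerator in powers of w.

P(z) = 6*z - 1
P(w + 1) = 5 + 6*w

Dividing each term by w:
  f = 5/w + 6

Substituting back w = z - 1:
  f(z) = 5/(z - 1) + 6

The series is finite because the numerator is a polynomial; the negative powers form the principal part, and the coefficient of 1/(z - 1) gives Res(f, 1) = 5.

Final answer: 5/(z - 1) + 6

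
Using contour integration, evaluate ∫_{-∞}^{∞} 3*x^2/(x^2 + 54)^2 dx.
sqrt(6)*pi/12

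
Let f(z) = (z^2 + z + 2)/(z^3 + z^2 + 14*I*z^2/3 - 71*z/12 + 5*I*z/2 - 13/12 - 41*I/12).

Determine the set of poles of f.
The singularities of f are the zeros of the denominator. Factoring,
  z^3 + z^2 + 14*I*z^2/3 - 71*z/12 + 5*I*z/2 - 13/12 - 41*I/12 = (z + 1/2 + 3*I)*(z - 1/2 + 2*I/3)*(z + 1 + I)
so the candidates are z = -1/2 - 3*I, z = 1/2 - 2*I/3, z = -1 - I.

Check the numerator P(z) = z^2 + z + 2 at each one:
  P(-1/2 - 3*I) = -29/4 ≠ 0, so z = -1/2 - 3*I is a (simple) pole.
  P(1/2 - 2*I/3) = 83/36 - 4*I/3 ≠ 0, so z = 1/2 - 2*I/3 is a (simple) pole.
  P(-1 - I) = 1 + I ≠ 0, so z = -1 - I is a (simple) pole.

Poles of f: {-1 - I, -1/2 - 3*I, 1/2 - 2*I/3}

Final answer: {-1 - I, -1/2 - 3*I, 1/2 - 2*I/3}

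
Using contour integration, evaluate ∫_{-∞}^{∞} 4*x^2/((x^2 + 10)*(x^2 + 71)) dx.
Let f(z) = 4*z^2/((z^2 + 10)*(z^2 + 71)). The denominator has no real zeros and deg Q - deg P = 2 ≥ 2, so the integral of f over the upper semicircle |z| = R tends to 0 as R → ∞. Closing the contour in the upper half-plane,
  ∫_{-∞}^{∞} f(x) dx = 2πi · Σ Res(f, z_k)  over the poles with Im z_k > 0.

Zeros of the denominator: z^2 + 10 = 0 gives z = ±sqrt(10)*I; z^2 + 71 = 0 gives z = ±sqrt(71)*I.
Upper half-plane: z = sqrt(10)*I, z = sqrt(71)*I (simple).

Each pole is a simple zero of Q(z) = z^4 + 81*z^2 + 710, so Res(f, z₀) = P(z₀)/Q'(z₀) with P(z) = 4*z^2, Q'(z) = 4*z^3 + 162*z:
  Res(f, sqrt(10)*I) = (-40)/(122*sqrt(10)*I) = 2*sqrt(10)*I/61
  Res(f, sqrt(71)*I) = (-284)/(-122*sqrt(71)*I) = -2*sqrt(71)*I/61

Sum of residues: 2*I*(-sqrt(71) + sqrt(10))/61
∫_{-∞}^{∞} f(x) dx = 2πi · (2*I*(-sqrt(71) + sqrt(10))/61) = 4*pi*(-sqrt(10) + sqrt(71))/61

Final answer: 4*pi*(-sqrt(10) + sqrt(71))/61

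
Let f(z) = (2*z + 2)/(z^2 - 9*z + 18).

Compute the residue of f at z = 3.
Write f(z) = P(z)/Q(z) with P(z) = 2*z + 2 and Q(z) = z^2 - 9*z + 18.
The denominator factors as Q(z) = (z - 6)*(z - 3), so z = 3 is a simple zero of Q and P is analytic there; z = 3 is therefore a simple pole and
  Res(f, z₀) = P(z₀)/Q'(z₀).

Q'(z) = 2*z - 9, so Q'(3) = -3.
P(3) = 8.

Res(f, 3) = (8)/(-3) = -8/3

Final answer: -8/3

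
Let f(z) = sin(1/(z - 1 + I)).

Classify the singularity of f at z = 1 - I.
Let u = z - 1 + I. Then
  sin(1/u) = Σ_{k≥0} (-1)^k (1)^(2k+1)/((2k+1)!·u^(2k+1)) = 1/u - 1/(6*u^3) + 1/(120*u^5) + ...
which has infinitely many negative powers of u, so sin(1/(z - 1 + I)) has an essential singularity at z = 1 - I.
So the singularity is essential.

Final answer: essential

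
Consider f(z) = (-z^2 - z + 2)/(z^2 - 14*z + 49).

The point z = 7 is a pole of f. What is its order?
Factor the denominator:
  z^2 - 14*z + 49 = (z - 7)^2

The numerator P(z) = -z^2 - z + 2 has P(7) = -54 ≠ 0, so no factor of (z - 7) cancels.
Near z = 7 we can therefore write f(z) = g(z)/(z - 7)^2 with g analytic at 7 and g(7) ≠ 0 (g is just the numerator).

Hence z = 7 is a pole of order 2.

Final answer: 2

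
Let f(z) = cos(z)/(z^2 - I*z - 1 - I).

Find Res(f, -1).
Write f(z) = P(z)/Q(z) with P(z) = cos(z) and Q(z) = z^2 - I*z - 1 - I.
The denominator factors as Q(z) = (z + 1)*(z - 1 - I), so z = -1 is a simple zero of Q and P is analytic there; z = -1 is therefore a simple pole and
  Res(f, z₀) = P(z₀)/Q'(z₀).

Q'(z) = 2*z - I, so Q'(-1) = -2 - I.
P(-1) = cos(1).

Res(f, -1) = (cos(1))/(-2 - I) = (-2/5 + I/5)*cos(1)

Final answer: (-2/5 + I/5)*cos(1)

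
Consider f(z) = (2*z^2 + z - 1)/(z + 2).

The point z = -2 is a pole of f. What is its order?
Factor the denominator:
  z + 2 = (z + 2)

The numerator P(z) = 2*z^2 + z - 1 has P(-2) = 5 ≠ 0, so no factor of (z + 2) cancels.
Near z = -2 we can therefore write f(z) = g(z)/(z + 2) with g analytic at -2 and g(-2) ≠ 0 (g is just the numerator).

Hence z = -2 is a pole of order 1.

Final answer: 1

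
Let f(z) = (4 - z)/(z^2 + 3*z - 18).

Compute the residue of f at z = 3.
Write f(z) = P(z)/Q(z) with P(z) = 4 - z and Q(z) = z^2 + 3*z - 18.
The denominator factors as Q(z) = (z - 3)*(z + 6), so z = 3 is a simple zero of Q and P is analytic there; z = 3 is therefore a simple pole and
  Res(f, z₀) = P(z₀)/Q'(z₀).

Q'(z) = 2*z + 3, so Q'(3) = 9.
P(3) = 1.

Res(f, 3) = (1)/(9) = 1/9

Final answer: 1/9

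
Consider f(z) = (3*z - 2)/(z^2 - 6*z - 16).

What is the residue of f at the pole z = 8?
Write f(z) = P(z)/Q(z) with P(z) = 3*z - 2 and Q(z) = z^2 - 6*z - 16.
The denominator factors as Q(z) = (z - 8)*(z + 2), so z = 8 is a simple zero of Q and P is analytic there; z = 8 is therefore a simple pole and
  Res(f, z₀) = P(z₀)/Q'(z₀).

Q'(z) = 2*z - 6, so Q'(8) = 10.
P(8) = 22.

Res(f, 8) = (22)/(10) = 11/5

Final answer: 11/5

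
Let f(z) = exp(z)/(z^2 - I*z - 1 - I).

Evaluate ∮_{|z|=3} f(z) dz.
By the residue theorem, ∮_C f(z) dz = 2πi · (sum of the residues of f at the poles inside |z| = 3).

The denominator factors as (z - 1 - I)*(z + 1), so the singularities of f are simple poles at z = 1 + I, z = -1.
  |1 + I|² = 2 < 9 = 3², so this pole is inside the contour.
  |-1|² = 1 < 9 = 3², so this pole is inside the contour.

With P(z) = exp(z) and Q(z) = z^2 - I*z - 1 - I, each pole is simple, so Res(f, z₀) = P(z₀)/Q'(z₀) with Q'(z) = 2*z - I.
  Res(f, 1 + I) = P(1 + I)/Q'(1 + I) = (exp(1 + I))/(2 + I) = (2/5 - I/5)*exp(1 + I)
  Res(f, -1) = P(-1)/Q'(-1) = (exp(-1))/(-2 - I) = (-2/5 + I/5)*exp(-1)

Sum of residues inside C: (-2/5 + I/5)*exp(-1) + (2/5 - I/5)*exp(1 + I)
∮_C f(z) dz = 2πi · ((-2/5 + I/5)*exp(-1) + (2/5 - I/5)*exp(1 + I)) = pi*(-2/5 - 4*I/5)*exp(-1) + pi*(2/5 + 4*I/5)*exp(1 + I)

Final answer: pi*(-2/5 - 4*I/5)*exp(-1) + pi*(2/5 + 4*I/5)*exp(1 + I)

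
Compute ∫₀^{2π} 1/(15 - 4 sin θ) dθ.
2*sqrt(209)*pi/209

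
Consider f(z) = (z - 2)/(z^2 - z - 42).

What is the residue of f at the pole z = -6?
Write f(z) = P(z)/Q(z) with P(z) = z - 2 and Q(z) = z^2 - z - 42.
The denominator factors as Q(z) = (z + 6)*(z - 7), so z = -6 is a simple zero of Q and P is analytic there; z = -6 is therefore a simple pole and
  Res(f, z₀) = P(z₀)/Q'(z₀).

Q'(z) = 2*z - 1, so Q'(-6) = -13.
P(-6) = -8.

Res(f, -6) = (-8)/(-13) = 8/13

Final answer: 8/13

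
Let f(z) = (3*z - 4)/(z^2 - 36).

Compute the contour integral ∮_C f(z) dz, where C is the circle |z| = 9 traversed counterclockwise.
By the residue theorem, ∮_C f(z) dz = 2πi · (sum of the residues of f at the poles inside |z| = 9).

The denominator factors as (z - 6)*(z + 6), so the singularities of f are simple poles at z = 6, z = -6.
  |6|² = 36 < 81 = 9², so this pole is inside the contour.
  |-6|² = 36 < 81 = 9², so this pole is inside the contour.

With P(z) = 3*z - 4 and Q(z) = z^2 - 36, each pole is simple, so Res(f, z₀) = P(z₀)/Q'(z₀) with Q'(z) = 2*z.
  Res(f, 6) = P(6)/Q'(6) = (14)/(12) = 7/6
  Res(f, -6) = P(-6)/Q'(-6) = (-22)/(-12) = 11/6

Sum of residues inside C: 3
∮_C f(z) dz = 2πi · (3) = 6*I*pi

Final answer: 6*I*pi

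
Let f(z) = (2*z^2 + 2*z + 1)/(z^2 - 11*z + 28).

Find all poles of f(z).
The singularities of f are the zeros of the denominator. Factoring,
  z^2 - 11*z + 28 = (z - 4)*(z - 7)
so the candidates are z = 4, z = 7.

Check the numerator P(z) = 2*z^2 + 2*z + 1 at each one:
  P(4) = 41 ≠ 0, so z = 4 is a (simple) pole.
  P(7) = 113 ≠ 0, so z = 7 is a (simple) pole.

Poles of f: {4, 7}

Final answer: {4, 7}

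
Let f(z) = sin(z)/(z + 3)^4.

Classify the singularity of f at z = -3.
Write f(z) = g(z)/(z + 3)^4 with g(z) = sin(z).
g is entire and g(-3) = -sin(3) ≠ 0, so no factor of (z + 3) cancels: the Laurent expansion of f about z = -3 starts at the power -4, i.e. lim_{z→z₀} (z - z₀)^4 f(z) = -sin(3) is finite and nonzero.
So z = -3 is a pole of order 4.

Final answer: pole of order 4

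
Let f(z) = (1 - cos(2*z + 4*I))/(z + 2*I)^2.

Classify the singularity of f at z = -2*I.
removable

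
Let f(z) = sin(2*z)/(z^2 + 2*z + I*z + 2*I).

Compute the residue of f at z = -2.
(2/5 + I/5)*sin(4)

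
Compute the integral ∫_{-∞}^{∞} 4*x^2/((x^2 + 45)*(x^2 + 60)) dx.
Let f(z) = 4*z^2/((z^2 + 45)*(z^2 + 60)). The denominator has no real zeros and deg Q - deg P = 2 ≥ 2, so the integral of f over the upper semicircle |z| = R tends to 0 as R → ∞. Closing the contour in the upper half-plane,
  ∫_{-∞}^{∞} f(x) dx = 2πi · Σ Res(f, z_k)  over the poles with Im z_k > 0.

Zeros of the denominator: z^2 + 60 = 0 gives z = ±2*sqrt(15)*I; z^2 + 45 = 0 gives z = ±3*sqrt(5)*I.
Upper half-plane: z = 2*sqrt(15)*I, z = 3*sqrt(5)*I (simple).

Each pole is a simple zero of Q(z) = z^4 + 105*z^2 + 2700, so Res(f, z₀) = P(z₀)/Q'(z₀) with P(z) = 4*z^2, Q'(z) = 4*z^3 + 210*z:
  Res(f, 2*sqrt(15)*I) = (-240)/(-60*sqrt(15)*I) = -4*sqrt(15)*I/15
  Res(f, 3*sqrt(5)*I) = (-180)/(90*sqrt(5)*I) = 2*sqrt(5)*I/5

Sum of residues: 2*I*(-2*sqrt(15) + 3*sqrt(5))/15
∫_{-∞}^{∞} f(x) dx = 2πi · (2*I*(-2*sqrt(15) + 3*sqrt(5))/15) = 4*pi*(-3*sqrt(5) + 2*sqrt(15))/15

Final answer: 4*pi*(-3*sqrt(5) + 2*sqrt(15))/15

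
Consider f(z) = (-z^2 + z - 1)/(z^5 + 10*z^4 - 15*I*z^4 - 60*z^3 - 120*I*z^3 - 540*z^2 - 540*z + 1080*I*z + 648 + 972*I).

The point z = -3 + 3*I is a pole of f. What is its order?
Factor the denominator:
  z^5 + 10*z^4 - 15*I*z^4 - 60*z^3 - 120*I*z^3 - 540*z^2 - 540*z + 1080*I*z + 648 + 972*I = (z + 3 - 3*I)^4*(z - 2 - 3*I)

The numerator P(z) = -z^2 + z - 1 has P(-3 + 3*I) = -4 + 21*I ≠ 0, so no factor of (z + 3 - 3*I) cancels.
Near z = -3 + 3*I we can therefore write f(z) = g(z)/(z + 3 - 3*I)^4 with g analytic at -3 + 3*I and g(-3 + 3*I) ≠ 0 (g is the numerator divided by the remaining denominator factors).

Hence z = -3 + 3*I is a pole of order 4.

Final answer: 4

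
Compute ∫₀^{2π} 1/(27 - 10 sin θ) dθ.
2*sqrt(629)*pi/629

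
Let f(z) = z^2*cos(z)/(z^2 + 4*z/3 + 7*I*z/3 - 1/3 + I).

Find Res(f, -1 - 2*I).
Write f(z) = P(z)/Q(z) with P(z) = z^2*cos(z) and Q(z) = z^2 + 4*z/3 + 7*I*z/3 - 1/3 + I.
The denominator factors as Q(z) = (z + 1/3 + I/3)*(z + 1 + 2*I), so z = -1 - 2*I is a simple zero of Q and P is analytic there; z = -1 - 2*I is therefore a simple pole and
  Res(f, z₀) = P(z₀)/Q'(z₀).

Q'(z) = 2*z + 4/3 + 7*I/3, so Q'(-1 - 2*I) = -2/3 - 5*I/3.
P(-1 - 2*I) = (-3 + 4*I)*cos(1 + 2*I).

Res(f, -1 - 2*I) = ((-3 + 4*I)*cos(1 + 2*I))/(-2/3 - 5*I/3) = (-42/29 - 69*I/29)*cos(1 + 2*I)

Final answer: (-42/29 - 69*I/29)*cos(1 + 2*I)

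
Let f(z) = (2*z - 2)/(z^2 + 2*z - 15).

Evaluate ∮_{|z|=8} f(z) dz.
By the residue theorem, ∮_C f(z) dz = 2πi · (sum of the residues of f at the poles inside |z| = 8).

The denominator factors as (z + 5)*(z - 3), so the singularities of f are simple poles at z = -5, z = 3.
  |-5|² = 25 < 64 = 8², so this pole is inside the contour.
  |3|² = 9 < 64 = 8², so this pole is inside the contour.

With P(z) = 2*z - 2 and Q(z) = z^2 + 2*z - 15, each pole is simple, so Res(f, z₀) = P(z₀)/Q'(z₀) with Q'(z) = 2*z + 2.
  Res(f, -5) = P(-5)/Q'(-5) = (-12)/(-8) = 3/2
  Res(f, 3) = P(3)/Q'(3) = (4)/(8) = 1/2

Sum of residues inside C: 2
∮_C f(z) dz = 2πi · (2) = 4*I*pi

Final answer: 4*I*pi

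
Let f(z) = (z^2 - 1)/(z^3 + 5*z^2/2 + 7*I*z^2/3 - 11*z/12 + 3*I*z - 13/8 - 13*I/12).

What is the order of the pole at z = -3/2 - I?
2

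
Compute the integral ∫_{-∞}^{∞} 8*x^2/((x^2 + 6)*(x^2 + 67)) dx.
8*pi*(-sqrt(6) + sqrt(67))/61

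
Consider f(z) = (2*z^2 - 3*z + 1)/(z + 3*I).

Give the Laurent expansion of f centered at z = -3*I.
Put w = z - (-3*I), i.e. z = w - 3*I. The denominator is w, so it suffices to rewrite the numerator in powers of w.

P(z) = 2*z^2 - 3*z + 1
P(w - 3*I) = -17 + 9*I + (-3 - 12*I)*w + 2*w^2

Dividing each term by w:
  f = (-17 + 9*I)/w - 3 - 12*I + 2*w

Substituting back w = z + 3*I:
  f(z) = (-17 + 9*I)/(z + 3*I) - 3 - 12*I + 2*(z + 3*I)

The series is finite because the numerator is a polynomial; the negative powers form the principal part, and the coefficient of 1/(z + 3*I) gives Res(f, -3*I) = -17 + 9*I.

Final answer: (-17 + 9*I)/(z + 3*I) - 3 - 12*I + 2*(z + 3*I)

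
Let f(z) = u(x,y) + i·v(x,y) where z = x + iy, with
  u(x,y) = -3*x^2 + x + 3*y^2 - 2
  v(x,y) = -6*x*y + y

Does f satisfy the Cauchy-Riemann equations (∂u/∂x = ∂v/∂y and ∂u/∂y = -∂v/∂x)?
∂u/∂x = 1 - 6*x
∂v/∂y = 1 - 6*x
∂u/∂y = 6*y
∂v/∂x = -6*y
∂u/∂x = ∂v/∂y and ∂u/∂y = -∂v/∂x hold identically; f is analytic.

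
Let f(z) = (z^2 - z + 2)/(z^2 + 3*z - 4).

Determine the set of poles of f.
The singularities of f are the zeros of the denominator. Factoring,
  z^2 + 3*z - 4 = (z + 4)*(z - 1)
so the candidates are z = -4, z = 1.

Check the numerator P(z) = z^2 - z + 2 at each one:
  P(-4) = 22 ≠ 0, so z = -4 is a (simple) pole.
  P(1) = 2 ≠ 0, so z = 1 is a (simple) pole.

Poles of f: {-4, 1}

Final answer: {-4, 1}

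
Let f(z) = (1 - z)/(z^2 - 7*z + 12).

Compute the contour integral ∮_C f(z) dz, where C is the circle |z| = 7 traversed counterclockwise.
By the residue theorem, ∮_C f(z) dz = 2πi · (sum of the residues of f at the poles inside |z| = 7).

The denominator factors as (z - 4)*(z - 3), so the singularities of f are simple poles at z = 4, z = 3.
  |4|² = 16 < 49 = 7², so this pole is inside the contour.
  |3|² = 9 < 49 = 7², so this pole is inside the contour.

With P(z) = 1 - z and Q(z) = z^2 - 7*z + 12, each pole is simple, so Res(f, z₀) = P(z₀)/Q'(z₀) with Q'(z) = 2*z - 7.
  Res(f, 4) = P(4)/Q'(4) = (-3)/(1) = -3
  Res(f, 3) = P(3)/Q'(3) = (-2)/(-1) = 2

Sum of residues inside C: -1
∮_C f(z) dz = 2πi · (-1) = -2*I*pi

Final answer: -2*I*pi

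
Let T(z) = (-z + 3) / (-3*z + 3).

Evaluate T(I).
Substitute z = I:
  numerator:   -(I) + 3 = 3 - I
  denominator: -3*(I) + 3 = 3 - 3*I
T(I) = (3 - I)/(3 - 3*I); multiplying numerator and denominator by the conjugate 3 + 3*I gives (12 + 6*I)/18 = 2/3 + I/3

Final answer: 2/3 + I/3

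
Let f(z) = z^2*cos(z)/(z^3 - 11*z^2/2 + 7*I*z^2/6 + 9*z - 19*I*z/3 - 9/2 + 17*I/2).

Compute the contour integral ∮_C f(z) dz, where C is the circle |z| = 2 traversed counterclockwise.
By the residue theorem, ∮_C f(z) dz = 2πi · (sum of the residues of f at the poles inside |z| = 2).

The denominator factors as (z - 2 - I/3)*(z - 3)*(z - 1/2 + 3*I/2), so the singularities of f are simple poles at z = 2 + I/3, z = 3, z = 1/2 - 3*I/2.
  |2 + I/3|² = 37/9 > 4 = 2², so this pole is outside the contour.
  |3|² = 9 > 4 = 2², so this pole is outside the contour.
  |1/2 - 3*I/2|² = 5/2 < 4 = 2², so this pole is inside the contour.

With P(z) = z^2*cos(z) and Q(z) = z^3 - 11*z^2/2 + 7*I*z^2/6 + 9*z - 19*I*z/3 - 9/2 + 17*I/2, each pole is simple, so Res(f, z₀) = P(z₀)/Q'(z₀) with Q'(z) = 3*z^2 - 11*z + 7*I*z/3 + 9 - 19*I/3.
  Res(f, 1/2 - 3*I/2) = P(1/2 - 3*I/2)/Q'(1/2 - 3*I/2) = ((-2 - 3*I/2)*cos(1/2 - 3*I/2))/(1 + 41*I/6) = (-441/1717 + 438*I/1717)*cos(1/2 - 3*I/2)

∮_C f(z) dz = 2πi · ((-441/1717 + 438*I/1717)*cos(1/2 - 3*I/2)) = pi*(-876/1717 - 882*I/1717)*cos(1/2 - 3*I/2)

Final answer: pi*(-876/1717 - 882*I/1717)*cos(1/2 - 3*I/2)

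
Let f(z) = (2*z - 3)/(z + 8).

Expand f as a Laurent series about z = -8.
Put w = z - (-8), i.e. z = w - 8. The denominator is w, so it suffices to rewrite the numerator in powers of w.

P(z) = 2*z - 3
P(w - 8) = -19 + 2*w

Dividing each term by w:
  f = -19/w + 2

Substituting back w = z + 8:
  f(z) = -19/(z + 8) + 2

The series is finite because the numerator is a polynomial; the negative powers form the principal part, and the coefficient of 1/(z + 8) gives Res(f, -8) = -19.

Final answer: -19/(z + 8) + 2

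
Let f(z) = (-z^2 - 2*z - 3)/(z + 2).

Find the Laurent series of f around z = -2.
Put w = z - (-2), i.e. z = w - 2. The denominator is w, so it suffices to rewrite the numerator in powers of w.

P(z) = -z^2 - 2*z - 3
P(w - 2) = -3 + 2*w - w^2

Dividing each term by w:
  f = -3/w + 2 - w

Substituting back w = z + 2:
  f(z) = -3/(z + 2) + 2 - (z + 2)

The series is finite because the numerator is a polynomial; the negative powers form the principal part, and the coefficient of 1/(z + 2) gives Res(f, -2) = -3.

Final answer: -3/(z + 2) + 2 - (z + 2)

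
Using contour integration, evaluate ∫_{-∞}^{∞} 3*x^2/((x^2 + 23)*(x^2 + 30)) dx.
3*pi*(-sqrt(23) + sqrt(30))/7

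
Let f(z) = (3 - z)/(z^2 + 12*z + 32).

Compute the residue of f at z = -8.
-11/4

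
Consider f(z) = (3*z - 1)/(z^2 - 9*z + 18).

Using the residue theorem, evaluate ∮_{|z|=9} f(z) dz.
By the residue theorem, ∮_C f(z) dz = 2πi · (sum of the residues of f at the poles inside |z| = 9).

The denominator factors as (z - 3)*(z - 6), so the singularities of f are simple poles at z = 3, z = 6.
  |3|² = 9 < 81 = 9², so this pole is inside the contour.
  |6|² = 36 < 81 = 9², so this pole is inside the contour.

With P(z) = 3*z - 1 and Q(z) = z^2 - 9*z + 18, each pole is simple, so Res(f, z₀) = P(z₀)/Q'(z₀) with Q'(z) = 2*z - 9.
  Res(f, 3) = P(3)/Q'(3) = (8)/(-3) = -8/3
  Res(f, 6) = P(6)/Q'(6) = (17)/(3) = 17/3

Sum of residues inside C: 3
∮_C f(z) dz = 2πi · (3) = 6*I*pi

Final answer: 6*I*pi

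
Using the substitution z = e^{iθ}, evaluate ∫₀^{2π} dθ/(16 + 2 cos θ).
sqrt(7)*pi/21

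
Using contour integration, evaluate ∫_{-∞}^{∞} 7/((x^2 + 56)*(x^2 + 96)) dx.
Let f(z) = 7/((z^2 + 56)*(z^2 + 96)). The denominator has no real zeros and deg Q - deg P = 4 ≥ 2, so the integral of f over the upper semicircle |z| = R tends to 0 as R → ∞. Closing the contour in the upper half-plane,
  ∫_{-∞}^{∞} f(x) dx = 2πi · Σ Res(f, z_k)  over the poles with Im z_k > 0.

Zeros of the denominator: z^2 + 96 = 0 gives z = ±4*sqrt(6)*I; z^2 + 56 = 0 gives z = ±2*sqrt(14)*I.
Upper half-plane: z = 2*sqrt(14)*I, z = 4*sqrt(6)*I (simple).

Each pole is a simple zero of Q(z) = z^4 + 152*z^2 + 5376, so Res(f, z₀) = P(z₀)/Q'(z₀) with P(z) = 7, Q'(z) = 4*z^3 + 304*z:
  Res(f, 2*sqrt(14)*I) = (7)/(160*sqrt(14)*I) = -sqrt(14)*I/320
  Res(f, 4*sqrt(6)*I) = (7)/(-320*sqrt(6)*I) = 7*sqrt(6)*I/1920

Sum of residues: I*(-6*sqrt(14) + 7*sqrt(6))/1920
∫_{-∞}^{∞} f(x) dx = 2πi · (I*(-6*sqrt(14) + 7*sqrt(6))/1920) = pi*(-7*sqrt(6) + 6*sqrt(14))/960

Final answer: pi*(-7*sqrt(6) + 6*sqrt(14))/960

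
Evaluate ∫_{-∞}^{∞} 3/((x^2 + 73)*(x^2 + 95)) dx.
Let f(z) = 3/((z^2 + 73)*(z^2 + 95)). The denominator has no real zeros and deg Q - deg P = 4 ≥ 2, so the integral of f over the upper semicircle |z| = R tends to 0 as R → ∞. Closing the contour in the upper half-plane,
  ∫_{-∞}^{∞} f(x) dx = 2πi · Σ Res(f, z_k)  over the poles with Im z_k > 0.

Zeros of the denominator: z^2 + 73 = 0 gives z = ±sqrt(73)*I; z^2 + 95 = 0 gives z = ±sqrt(95)*I.
Upper half-plane: z = sqrt(73)*I, z = sqrt(95)*I (simple).

Each pole is a simple zero of Q(z) = z^4 + 168*z^2 + 6935, so Res(f, z₀) = P(z₀)/Q'(z₀) with P(z) = 3, Q'(z) = 4*z^3 + 336*z:
  Res(f, sqrt(73)*I) = (3)/(44*sqrt(73)*I) = -3*sqrt(73)*I/3212
  Res(f, sqrt(95)*I) = (3)/(-44*sqrt(95)*I) = 3*sqrt(95)*I/4180

Sum of residues: 3*I*(-95*sqrt(73) + 73*sqrt(95))/305140
∫_{-∞}^{∞} f(x) dx = 2πi · (3*I*(-95*sqrt(73) + 73*sqrt(95))/305140) = 3*pi*(-73*sqrt(95) + 95*sqrt(73))/152570

Final answer: 3*pi*(-73*sqrt(95) + 95*sqrt(73))/152570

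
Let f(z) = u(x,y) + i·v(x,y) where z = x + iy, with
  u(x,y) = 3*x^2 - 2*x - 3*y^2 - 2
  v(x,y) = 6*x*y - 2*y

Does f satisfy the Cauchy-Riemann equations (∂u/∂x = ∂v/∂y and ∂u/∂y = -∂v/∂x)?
∂u/∂x = 6*x - 2
∂v/∂y = 6*x - 2
∂u/∂y = -6*y
∂v/∂x = 6*y
∂u/∂x = ∂v/∂y and ∂u/∂y = -∂v/∂x hold identically; f is analytic.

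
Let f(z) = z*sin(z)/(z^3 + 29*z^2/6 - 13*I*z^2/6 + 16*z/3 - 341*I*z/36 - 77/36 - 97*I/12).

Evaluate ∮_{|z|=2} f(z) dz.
By the residue theorem, ∮_C f(z) dz = 2πi · (sum of the residues of f at the poles inside |z| = 2).

The denominator factors as (z + 1/3 - 3*I/2)*(z + 3/2 - I)*(z + 3 + I/3), so the singularities of f are simple poles at z = -1/3 + 3*I/2, z = -3/2 + I, z = -3 - I/3.
  |-1/3 + 3*I/2|² = 85/36 < 4 = 2², so this pole is inside the contour.
  |-3/2 + I|² = 13/4 < 4 = 2², so this pole is inside the contour.
  |-3 - I/3|² = 82/9 > 4 = 2², so this pole is outside the contour.

With P(z) = z*sin(z) and Q(z) = z^3 + 29*z^2/6 - 13*I*z^2/6 + 16*z/3 - 341*I*z/36 - 77/36 - 97*I/12, each pole is simple, so Res(f, z₀) = P(z₀)/Q'(z₀) with Q'(z) = 3*z^2 + 29*z/3 - 13*I*z/3 + 16/3 - 341*I/36.
  Res(f, -1/3 + 3*I/2) = P(-1/3 + 3*I/2)/Q'(-1/3 + 3*I/2) = ((1/3 - 3*I/2)*sin(1/3 - 3*I/2))/(79/36 + 125*I/36) = (-2901/10933 - 2883*I/10933)*sin(1/3 - 3*I/2)
  Res(f, -3/2 + I) = P(-3/2 + I)/Q'(-3/2 + I) = ((3/2 - I)*sin(3/2 - I))/(-13/12 - 83*I/36) = (441/4205 + 2943*I/4205)*sin(3/2 - I)

Sum of residues inside C: (-2901/10933 - 2883*I/10933)*sin(1/3 - 3*I/2) + (441/4205 + 2943*I/4205)*sin(3/2 - I)
∮_C f(z) dz = 2πi · ((-2901/10933 - 2883*I/10933)*sin(1/3 - 3*I/2) + (441/4205 + 2943*I/4205)*sin(3/2 - I)) = pi*(5766/10933 - 5802*I/10933)*sin(1/3 - 3*I/2) + pi*(-5886/4205 + 882*I/4205)*sin(3/2 - I)

Final answer: pi*(5766/10933 - 5802*I/10933)*sin(1/3 - 3*I/2) + pi*(-5886/4205 + 882*I/4205)*sin(3/2 - I)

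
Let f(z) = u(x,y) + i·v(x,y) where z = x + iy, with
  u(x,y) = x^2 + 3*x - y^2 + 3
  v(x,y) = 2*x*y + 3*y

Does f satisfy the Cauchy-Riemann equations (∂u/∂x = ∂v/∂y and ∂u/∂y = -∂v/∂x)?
∂u/∂x = 2*x + 3
∂v/∂y = 2*x + 3
∂u/∂y = -2*y
∂v/∂x = 2*y
∂u/∂x = ∂v/∂y and ∂u/∂y = -∂v/∂x hold identically; f is analytic.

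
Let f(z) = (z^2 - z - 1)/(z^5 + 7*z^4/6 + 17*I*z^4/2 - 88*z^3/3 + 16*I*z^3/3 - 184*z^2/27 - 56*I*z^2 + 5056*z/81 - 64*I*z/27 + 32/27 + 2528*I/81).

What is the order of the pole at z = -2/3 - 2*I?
Factor the denominator:
  z^5 + 7*z^4/6 + 17*I*z^4/2 - 88*z^3/3 + 16*I*z^3/3 - 184*z^2/27 - 56*I*z^2 + 5056*z/81 - 64*I*z/27 + 32/27 + 2528*I/81 = (z + 2/3 + 2*I)^4*(z - 3/2 + I/2)

The numerator P(z) = z^2 - z - 1 has P(-2/3 - 2*I) = -35/9 + 14*I/3 ≠ 0, so no factor of (z + 2/3 + 2*I) cancels.
Near z = -2/3 - 2*I we can therefore write f(z) = g(z)/(z + 2/3 + 2*I)^4 with g analytic at -2/3 - 2*I and g(-2/3 - 2*I) ≠ 0 (g is the numerator divided by the remaining denominator factors).

Hence z = -2/3 - 2*I is a pole of order 4.

Final answer: 4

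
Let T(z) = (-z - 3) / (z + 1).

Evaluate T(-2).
1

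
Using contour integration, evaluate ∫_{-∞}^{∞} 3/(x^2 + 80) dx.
Let f(z) = 3/(z^2 + 80). The denominator has no real zeros and deg Q - deg P = 2 ≥ 2, so the integral of f over the upper semicircle |z| = R tends to 0 as R → ∞. Closing the contour in the upper half-plane,
  ∫_{-∞}^{∞} f(x) dx = 2πi · Σ Res(f, z_k)  over the poles with Im z_k > 0.

Zeros of the denominator: z^2 + 80 = 0 gives z = ±4*sqrt(5)*I.
Upper half-plane: z = 4*sqrt(5)*I (simple).

Each pole is a simple zero of Q(z) = z^2 + 80, so Res(f, z₀) = P(z₀)/Q'(z₀) with P(z) = 3, Q'(z) = 2*z:
  Res(f, 4*sqrt(5)*I) = (3)/(8*sqrt(5)*I) = -3*sqrt(5)*I/40

∫_{-∞}^{∞} f(x) dx = 2πi · (-3*sqrt(5)*I/40) = 3*sqrt(5)*pi/20

Final answer: 3*sqrt(5)*pi/20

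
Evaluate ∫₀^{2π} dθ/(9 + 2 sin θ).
Call the integral J. The integrand is 2π-periodic and we integrate over a full period, so shifting θ does not change the value (θ → θ + π/2 turns sin θ into cos θ). Hence
  J = ∫₀^{2π} dθ/(9 + 2 cos θ).
Put z = e^{iθ}: then cos θ = (z + 1/z)/2, dθ = dz/(iz), and z runs once counterclockwise around |z| = 1:
  J = ∮_{|z|=1} 1/(9 + 2*(z + 1/z)/2) · dz/(iz) = (2/i) ∮_{|z|=1} dz/(2*z^2 + 18*z + 2).
The roots of 2*z^2 + 18*z + 2 are z = (-9 ± sqrt(9^2 - 2^2))/2, with sqrt(77) = sqrt(77); their product is 1, so only z₊ = -9/2 + sqrt(77)/2 lies inside the unit circle (z₋ = -9/2 - sqrt(77)/2 lies outside).
z₊ is a simple zero of q(z) = 2*z^2 + 18*z + 2, so Res(1/q, z₊) = 1/q'(z₊) with q'(z) = 4*z + 18; and q'(z₊) = 2*(z₊ - z₋) = 2*sqrt(77).
Therefore J = (2/i) · 2πi · 1/(2*sqrt(77)) = 2*pi/(sqrt(77)) = 2*sqrt(77)*pi/77

Final answer: 2*sqrt(77)*pi/77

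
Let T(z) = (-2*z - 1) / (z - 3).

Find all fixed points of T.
T(z) = z means -2*z - 1 = z*(z - 3), i.e.
  z^2 - z + 1 = 0.
Discriminant: (-1)^2 - 4*(1)*(1) = -3, so the roots are complex conjugates.
  z = (1 ± I*sqrt(3))/(2*(1))
Fixed points: {1/2 - sqrt(3)*I/2, 1/2 + sqrt(3)*I/2}

Final answer: {1/2 - sqrt(3)*I/2, 1/2 + sqrt(3)*I/2}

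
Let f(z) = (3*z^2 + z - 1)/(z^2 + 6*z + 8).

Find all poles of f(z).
The singularities of f are the zeros of the denominator. Factoring,
  z^2 + 6*z + 8 = (z + 2)*(z + 4)
so the candidates are z = -2, z = -4.

Check the numerator P(z) = 3*z^2 + z - 1 at each one:
  P(-2) = 9 ≠ 0, so z = -2 is a (simple) pole.
  P(-4) = 43 ≠ 0, so z = -4 is a (simple) pole.

Poles of f: {-4, -2}

Final answer: {-4, -2}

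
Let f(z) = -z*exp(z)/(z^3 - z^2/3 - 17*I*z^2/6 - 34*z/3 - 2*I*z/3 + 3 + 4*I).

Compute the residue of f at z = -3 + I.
(57/377 - 12*I/377)*exp(-3 + I)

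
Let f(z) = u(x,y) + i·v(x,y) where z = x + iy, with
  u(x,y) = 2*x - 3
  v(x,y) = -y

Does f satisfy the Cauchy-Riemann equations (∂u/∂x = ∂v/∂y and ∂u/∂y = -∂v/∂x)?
∂u/∂x = 2
∂v/∂y = -1
∂u/∂y = 0
∂v/∂x = 0
∂u/∂x ≠ ∂v/∂y; the Cauchy-Riemann equations are not satisfied, so f is not analytic.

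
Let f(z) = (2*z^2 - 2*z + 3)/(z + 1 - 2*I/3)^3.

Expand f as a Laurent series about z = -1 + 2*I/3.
(55/9 - 4*I)/(z + 1 - 2*I/3)^3 + (-6 + 8*I/3)/(z + 1 - 2*I/3)^2 + 2/(z + 1 - 2*I/3)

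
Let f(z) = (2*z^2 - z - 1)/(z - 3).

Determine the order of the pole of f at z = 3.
Factor the denominator:
  z - 3 = (z - 3)

The numerator P(z) = 2*z^2 - z - 1 has P(3) = 14 ≠ 0, so no factor of (z - 3) cancels.
Near z = 3 we can therefore write f(z) = g(z)/(z - 3) with g analytic at 3 and g(3) ≠ 0 (g is just the numerator).

Hence z = 3 is a pole of order 1.

Final answer: 1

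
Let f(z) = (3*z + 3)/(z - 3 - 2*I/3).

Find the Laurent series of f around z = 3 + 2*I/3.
Put w = z - (3 + 2*I/3), i.e. z = w + 3 + 2*I/3. The denominator is w, so it suffices to rewrite the numerator in powers of w.

P(z) = 3*z + 3
P(w + 3 + 2*I/3) = 12 + 2*I + 3*w

Dividing each term by w:
  f = (12 + 2*I)/w + 3

Substituting back w = z - 3 - 2*I/3:
  f(z) = (12 + 2*I)/(z - 3 - 2*I/3) + 3

The series is finite because the numerator is a polynomial; the negative powers form the principal part, and the coefficient of 1/(z - 3 - 2*I/3) gives Res(f, 3 + 2*I/3) = 12 + 2*I.

Final answer: (12 + 2*I)/(z - 3 - 2*I/3) + 3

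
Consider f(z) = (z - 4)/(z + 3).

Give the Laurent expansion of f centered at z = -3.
Put w = z - (-3), i.e. z = w - 3. The denominator is w, so it suffices to rewrite the numerator in powers of w.

P(z) = z - 4
P(w - 3) = -7 + w

Dividing each term by w:
  f = -7/w + 1

Substituting back w = z + 3:
  f(z) = -7/(z + 3) + 1

The series is finite because the numerator is a polynomial; the negative powers form the principal part, and the coefficient of 1/(z + 3) gives Res(f, -3) = -7.

Final answer: -7/(z + 3) + 1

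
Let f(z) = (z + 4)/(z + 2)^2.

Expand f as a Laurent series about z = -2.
Put w = z - (-2), i.e. z = w - 2. The denominator is w^2, so it suffices to rewrite the numerator in powers of w.

P(z) = z + 4
P(w - 2) = 2 + w

Dividing each term by w^2:
  f = 2/w^2 + 1/w

Substituting back w = z + 2:
  f(z) = 2/(z + 2)^2 + 1/(z + 2)

The series is finite because the numerator is a polynomial; the negative powers form the principal part, and the coefficient of 1/(z + 2) gives Res(f, -2) = 1.

Final answer: 2/(z + 2)^2 + 1/(z + 2)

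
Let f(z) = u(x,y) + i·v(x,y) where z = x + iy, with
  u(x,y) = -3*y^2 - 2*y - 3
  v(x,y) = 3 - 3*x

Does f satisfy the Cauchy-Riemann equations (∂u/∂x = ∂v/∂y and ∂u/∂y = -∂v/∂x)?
∂u/∂x = 0
∂v/∂y = 0
∂u/∂y = -6*y - 2
∂v/∂x = -3
∂u/∂y ≠ -∂v/∂x; the Cauchy-Riemann equations are not satisfied, so f is not analytic.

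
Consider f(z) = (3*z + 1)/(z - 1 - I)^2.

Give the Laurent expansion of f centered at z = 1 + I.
(4 + 3*I)/(z - 1 - I)^2 + 3/(z - 1 - I)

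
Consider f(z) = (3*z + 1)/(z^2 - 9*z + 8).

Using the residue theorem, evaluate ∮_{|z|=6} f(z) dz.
-8*I*pi/7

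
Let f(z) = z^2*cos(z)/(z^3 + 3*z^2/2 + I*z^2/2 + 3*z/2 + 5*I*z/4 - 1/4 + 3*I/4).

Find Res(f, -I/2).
(-5/26 - I/26)*cosh(1/2)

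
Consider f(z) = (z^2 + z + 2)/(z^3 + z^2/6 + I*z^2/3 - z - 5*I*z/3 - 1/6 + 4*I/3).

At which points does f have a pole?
The singularities of f are the zeros of the denominator. Factoring,
  z^3 + z^2/6 + I*z^2/3 - z - 5*I*z/3 - 1/6 + 4*I/3 = (z + 3/2 + I)*(z - 1/3 - 2*I/3)*(z - 1)
so the candidates are z = -3/2 - I, z = 1/3 + 2*I/3, z = 1.

Check the numerator P(z) = z^2 + z + 2 at each one:
  P(-3/2 - I) = 7/4 + 2*I ≠ 0, so z = -3/2 - I is a (simple) pole.
  P(1/3 + 2*I/3) = 2 + 10*I/9 ≠ 0, so z = 1/3 + 2*I/3 is a (simple) pole.
  P(1) = 4 ≠ 0, so z = 1 is a (simple) pole.

Poles of f: {-3/2 - I, 1/3 + 2*I/3, 1}

Final answer: {-3/2 - I, 1/3 + 2*I/3, 1}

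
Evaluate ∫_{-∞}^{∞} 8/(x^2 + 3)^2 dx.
4*sqrt(3)*pi/9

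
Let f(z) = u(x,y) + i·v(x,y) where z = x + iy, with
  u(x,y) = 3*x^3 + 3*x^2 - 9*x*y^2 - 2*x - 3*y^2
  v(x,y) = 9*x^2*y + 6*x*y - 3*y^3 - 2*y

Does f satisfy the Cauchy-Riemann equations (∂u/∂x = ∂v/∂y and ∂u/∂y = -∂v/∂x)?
∂u/∂x = 9*x^2 + 6*x - 9*y^2 - 2
∂v/∂y = 9*x^2 + 6*x - 9*y^2 - 2
∂u/∂y = -18*x*y - 6*y
∂v/∂x = 18*x*y + 6*y
∂u/∂x = ∂v/∂y and ∂u/∂y = -∂v/∂x hold identically; f is analytic.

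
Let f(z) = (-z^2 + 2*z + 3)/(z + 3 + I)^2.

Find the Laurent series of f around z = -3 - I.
(-11 - 8*I)/(z + 3 + I)^2 + (8 + 2*I)/(z + 3 + I) - 1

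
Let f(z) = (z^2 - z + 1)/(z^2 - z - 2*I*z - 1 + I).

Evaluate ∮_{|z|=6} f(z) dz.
By the residue theorem, ∮_C f(z) dz = 2πi · (sum of the residues of f at the poles inside |z| = 6).

The denominator factors as (z - I)*(z - 1 - I), so the singularities of f are simple poles at z = I, z = 1 + I.
  |I|² = 1 < 36 = 6², so this pole is inside the contour.
  |1 + I|² = 2 < 36 = 6², so this pole is inside the contour.

With P(z) = z^2 - z + 1 and Q(z) = z^2 - z - 2*I*z - 1 + I, each pole is simple, so Res(f, z₀) = P(z₀)/Q'(z₀) with Q'(z) = 2*z - 1 - 2*I.
  Res(f, I) = P(I)/Q'(I) = (-I)/(-1) = I
  Res(f, 1 + I) = P(1 + I)/Q'(1 + I) = (I)/(1) = I

Sum of residues inside C: 2*I
∮_C f(z) dz = 2πi · (2*I) = -4*pi

Final answer: -4*pi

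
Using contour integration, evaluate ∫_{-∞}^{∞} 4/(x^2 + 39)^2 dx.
2*sqrt(39)*pi/1521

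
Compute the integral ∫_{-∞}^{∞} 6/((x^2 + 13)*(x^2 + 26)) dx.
3*pi*(-sqrt(26) + 2*sqrt(13))/169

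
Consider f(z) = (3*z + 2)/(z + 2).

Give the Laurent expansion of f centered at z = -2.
Put w = z - (-2), i.e. z = w - 2. The denominator is w, so it suffices to rewrite the numerator in powers of w.

P(z) = 3*z + 2
P(w - 2) = -4 + 3*w

Dividing each term by w:
  f = -4/w + 3

Substituting back w = z + 2:
  f(z) = -4/(z + 2) + 3

The series is finite because the numerator is a polynomial; the negative powers form the principal part, and the coefficient of 1/(z + 2) gives Res(f, -2) = -4.

Final answer: -4/(z + 2) + 3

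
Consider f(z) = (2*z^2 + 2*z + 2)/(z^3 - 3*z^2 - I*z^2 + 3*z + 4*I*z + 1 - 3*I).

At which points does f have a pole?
The singularities of f are the zeros of the denominator. Factoring,
  z^3 - 3*z^2 - I*z^2 + 3*z + 4*I*z + 1 - 3*I = (z - 1 - I)*(z - 2 + I)*(z - I)
so the candidates are z = 1 + I, z = 2 - I, z = I.

Check the numerator P(z) = 2*z^2 + 2*z + 2 at each one:
  P(1 + I) = 4 + 6*I ≠ 0, so z = 1 + I is a (simple) pole.
  P(2 - I) = 12 - 10*I ≠ 0, so z = 2 - I is a (simple) pole.
  P(I) = 2*I ≠ 0, so z = I is a (simple) pole.

Poles of f: {I, 1 + I, 2 - I}

Final answer: {I, 1 + I, 2 - I}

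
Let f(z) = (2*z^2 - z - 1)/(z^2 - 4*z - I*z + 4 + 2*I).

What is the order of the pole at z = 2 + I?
Factor the denominator:
  z^2 - 4*z - I*z + 4 + 2*I = (z - 2 - I)*(z - 2)

The numerator P(z) = 2*z^2 - z - 1 has P(2 + I) = 3 + 7*I ≠ 0, so no factor of (z - 2 - I) cancels.
Near z = 2 + I we can therefore write f(z) = g(z)/(z - 2 - I) with g analytic at 2 + I and g(2 + I) ≠ 0 (g is the numerator divided by the remaining denominator factors).

Hence z = 2 + I is a pole of order 1.

Final answer: 1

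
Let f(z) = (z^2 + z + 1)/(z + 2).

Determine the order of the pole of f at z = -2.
Factor the denominator:
  z + 2 = (z + 2)

The numerator P(z) = z^2 + z + 1 has P(-2) = 3 ≠ 0, so no factor of (z + 2) cancels.
Near z = -2 we can therefore write f(z) = g(z)/(z + 2) with g analytic at -2 and g(-2) ≠ 0 (g is just the numerator).

Hence z = -2 is a pole of order 1.

Final answer: 1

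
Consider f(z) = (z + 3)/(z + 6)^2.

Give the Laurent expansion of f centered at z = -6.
Put w = z - (-6), i.e. z = w - 6. The denominator is w^2, so it suffices to rewrite the numerator in powers of w.

P(z) = z + 3
P(w - 6) = -3 + w

Dividing each term by w^2:
  f = -3/w^2 + 1/w

Substituting back w = z + 6:
  f(z) = -3/(z + 6)^2 + 1/(z + 6)

The series is finite because the numerator is a polynomial; the negative powers form the principal part, and the coefficient of 1/(z + 6) gives Res(f, -6) = 1.

Final answer: -3/(z + 6)^2 + 1/(z + 6)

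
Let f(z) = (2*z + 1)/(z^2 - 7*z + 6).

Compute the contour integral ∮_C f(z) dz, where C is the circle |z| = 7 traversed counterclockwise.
4*I*pi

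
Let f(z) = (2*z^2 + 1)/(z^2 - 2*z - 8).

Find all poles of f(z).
The singularities of f are the zeros of the denominator. Factoring,
  z^2 - 2*z - 8 = (z - 4)*(z + 2)
so the candidates are z = 4, z = -2.

Check the numerator P(z) = 2*z^2 + 1 at each one:
  P(4) = 33 ≠ 0, so z = 4 is a (simple) pole.
  P(-2) = 9 ≠ 0, so z = -2 is a (simple) pole.

Poles of f: {-2, 4}

Final answer: {-2, 4}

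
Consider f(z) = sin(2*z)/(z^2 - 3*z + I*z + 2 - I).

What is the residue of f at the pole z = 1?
(-1/2 - I/2)*sin(2)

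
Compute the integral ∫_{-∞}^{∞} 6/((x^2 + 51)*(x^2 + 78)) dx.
Let f(z) = 6/((z^2 + 51)*(z^2 + 78)). The denominator has no real zeros and deg Q - deg P = 4 ≥ 2, so the integral of f over the upper semicircle |z| = R tends to 0 as R → ∞. Closing the contour in the upper half-plane,
  ∫_{-∞}^{∞} f(x) dx = 2πi · Σ Res(f, z_k)  over the poles with Im z_k > 0.

Zeros of the denominator: z^2 + 78 = 0 gives z = ±sqrt(78)*I; z^2 + 51 = 0 gives z = ±sqrt(51)*I.
Upper half-plane: z = sqrt(51)*I, z = sqrt(78)*I (simple).

Each pole is a simple zero of Q(z) = z^4 + 129*z^2 + 3978, so Res(f, z₀) = P(z₀)/Q'(z₀) with P(z) = 6, Q'(z) = 4*z^3 + 258*z:
  Res(f, sqrt(51)*I) = (6)/(54*sqrt(51)*I) = -sqrt(51)*I/459
  Res(f, sqrt(78)*I) = (6)/(-54*sqrt(78)*I) = sqrt(78)*I/702

Sum of residues: I*(-sqrt(51)/459 + sqrt(78)/702)
∫_{-∞}^{∞} f(x) dx = 2πi · (I*(-sqrt(51)/459 + sqrt(78)/702)) = pi*(-17*sqrt(78) + 26*sqrt(51))/5967

Final answer: pi*(-17*sqrt(78) + 26*sqrt(51))/5967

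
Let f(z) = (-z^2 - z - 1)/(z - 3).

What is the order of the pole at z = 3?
1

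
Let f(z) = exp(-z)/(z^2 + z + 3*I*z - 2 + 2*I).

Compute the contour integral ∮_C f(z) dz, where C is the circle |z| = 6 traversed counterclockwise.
By the residue theorem, ∮_C f(z) dz = 2πi · (sum of the residues of f at the poles inside |z| = 6).

The denominator factors as (z + 1 + I)*(z + 2*I), so the singularities of f are simple poles at z = -1 - I, z = -2*I.
  |-1 - I|² = 2 < 36 = 6², so this pole is inside the contour.
  |-2*I|² = 4 < 36 = 6², so this pole is inside the contour.

With P(z) = exp(-z) and Q(z) = z^2 + z + 3*I*z - 2 + 2*I, each pole is simple, so Res(f, z₀) = P(z₀)/Q'(z₀) with Q'(z) = 2*z + 1 + 3*I.
  Res(f, -1 - I) = P(-1 - I)/Q'(-1 - I) = (exp(1 + I))/(-1 + I) = (-1/2 - I/2)*exp(1 + I)
  Res(f, -2*I) = P(-2*I)/Q'(-2*I) = (exp(2*I))/(1 - I) = (1/2 + I/2)*exp(2*I)

Sum of residues inside C: (-1/2 - I/2)*exp(1 + I) + (1/2 + I/2)*exp(2*I)
∮_C f(z) dz = 2πi · ((-1/2 - I/2)*exp(1 + I) + (1/2 + I/2)*exp(2*I)) = pi*(-1 + I)*exp(2*I) + pi*(1 - I)*exp(1 + I)

Final answer: pi*(-1 + I)*exp(2*I) + pi*(1 - I)*exp(1 + I)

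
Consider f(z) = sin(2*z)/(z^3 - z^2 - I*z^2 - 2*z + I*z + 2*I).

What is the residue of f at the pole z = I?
(-1/10 - 3*I/10)*sinh(2)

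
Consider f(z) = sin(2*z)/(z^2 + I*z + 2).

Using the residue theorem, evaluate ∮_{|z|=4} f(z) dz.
By the residue theorem, ∮_C f(z) dz = 2πi · (sum of the residues of f at the poles inside |z| = 4).

The denominator factors as (z + 2*I)*(z - I), so the singularities of f are simple poles at z = -2*I, z = I.
  |-2*I|² = 4 < 16 = 4², so this pole is inside the contour.
  |I|² = 1 < 16 = 4², so this pole is inside the contour.

With P(z) = sin(2*z) and Q(z) = z^2 + I*z + 2, each pole is simple, so Res(f, z₀) = P(z₀)/Q'(z₀) with Q'(z) = 2*z + I.
  Res(f, -2*I) = P(-2*I)/Q'(-2*I) = (-I*sinh(4))/(-3*I) = sinh(4)/3
  Res(f, I) = P(I)/Q'(I) = (I*sinh(2))/(3*I) = sinh(2)/3

Sum of residues inside C: sinh(2)/3 + sinh(4)/3
∮_C f(z) dz = 2πi · (sinh(2)/3 + sinh(4)/3) = 2*I*pi*sinh(2)/3 + 2*I*pi*sinh(4)/3

Final answer: 2*I*pi*sinh(2)/3 + 2*I*pi*sinh(4)/3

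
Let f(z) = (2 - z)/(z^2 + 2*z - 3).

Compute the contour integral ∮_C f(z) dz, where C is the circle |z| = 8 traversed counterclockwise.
By the residue theorem, ∮_C f(z) dz = 2πi · (sum of the residues of f at the poles inside |z| = 8).

The denominator factors as (z + 3)*(z - 1), so the singularities of f are simple poles at z = -3, z = 1.
  |-3|² = 9 < 64 = 8², so this pole is inside the contour.
  |1|² = 1 < 64 = 8², so this pole is inside the contour.

With P(z) = 2 - z and Q(z) = z^2 + 2*z - 3, each pole is simple, so Res(f, z₀) = P(z₀)/Q'(z₀) with Q'(z) = 2*z + 2.
  Res(f, -3) = P(-3)/Q'(-3) = (5)/(-4) = -5/4
  Res(f, 1) = P(1)/Q'(1) = (1)/(4) = 1/4

Sum of residues inside C: -1
∮_C f(z) dz = 2πi · (-1) = -2*I*pi

Final answer: -2*I*pi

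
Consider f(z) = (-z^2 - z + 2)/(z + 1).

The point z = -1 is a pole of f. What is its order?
1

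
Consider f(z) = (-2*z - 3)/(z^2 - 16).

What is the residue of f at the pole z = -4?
Write f(z) = P(z)/Q(z) with P(z) = -2*z - 3 and Q(z) = z^2 - 16.
The denominator factors as Q(z) = (z + 4)*(z - 4), so z = -4 is a simple zero of Q and P is analytic there; z = -4 is therefore a simple pole and
  Res(f, z₀) = P(z₀)/Q'(z₀).

Q'(z) = 2*z, so Q'(-4) = -8.
P(-4) = 5.

Res(f, -4) = (5)/(-8) = -5/8

Final answer: -5/8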